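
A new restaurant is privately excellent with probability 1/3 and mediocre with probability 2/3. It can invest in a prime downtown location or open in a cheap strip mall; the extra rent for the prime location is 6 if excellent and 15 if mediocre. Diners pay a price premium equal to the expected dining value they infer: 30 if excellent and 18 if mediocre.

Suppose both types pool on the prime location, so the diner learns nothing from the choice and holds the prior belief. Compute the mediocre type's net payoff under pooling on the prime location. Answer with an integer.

Pooled price premium = 1/3·30 + 2/3·18 = 22.
mediocre pays cost 15 for the prime location, so net payoff = 22 − 15 = 7.

7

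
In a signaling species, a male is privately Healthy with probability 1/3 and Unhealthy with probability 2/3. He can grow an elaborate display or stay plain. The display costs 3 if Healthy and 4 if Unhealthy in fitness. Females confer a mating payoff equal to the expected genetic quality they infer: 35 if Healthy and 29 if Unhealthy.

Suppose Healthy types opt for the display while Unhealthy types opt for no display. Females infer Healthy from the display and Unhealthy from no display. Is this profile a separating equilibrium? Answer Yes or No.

No

Under these beliefs, the display earns mating payoff 35 and no display earns mating payoff 29.
Healthy: the display nets 35 − 3 = 32; no display nets 29. Healthy prefers the display.
Unhealthy: the display nets 35 − 4 = 31; no display nets 29. Unhealthy would deviate to the display.
Unhealthy has a profitable deviation, so the profile is not an equilibrium.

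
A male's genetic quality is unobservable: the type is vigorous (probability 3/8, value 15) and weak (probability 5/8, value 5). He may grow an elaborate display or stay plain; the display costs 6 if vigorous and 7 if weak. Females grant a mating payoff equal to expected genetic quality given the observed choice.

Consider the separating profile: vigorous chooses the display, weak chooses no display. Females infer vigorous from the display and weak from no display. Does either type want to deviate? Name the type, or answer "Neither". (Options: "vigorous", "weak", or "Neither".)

weak

The display pays 15; no display pays 5.
vigorous: assigned the display, nets 15 − 6 = 9; deviating to no display nets 5.
weak: assigned no display, nets 5; deviating to the display nets 15 − 7 = 8.
The weak type gains 3 by deviating.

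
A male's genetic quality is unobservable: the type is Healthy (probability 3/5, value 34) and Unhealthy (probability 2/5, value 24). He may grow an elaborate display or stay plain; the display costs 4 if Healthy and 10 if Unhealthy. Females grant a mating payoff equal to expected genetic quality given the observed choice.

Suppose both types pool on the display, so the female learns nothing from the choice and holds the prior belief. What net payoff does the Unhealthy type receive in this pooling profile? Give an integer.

20

Pooled mating payoff = 3/5·34 + 2/5·24 = 30.
Unhealthy pays cost 10 for the display, so net payoff = 30 − 10 = 20.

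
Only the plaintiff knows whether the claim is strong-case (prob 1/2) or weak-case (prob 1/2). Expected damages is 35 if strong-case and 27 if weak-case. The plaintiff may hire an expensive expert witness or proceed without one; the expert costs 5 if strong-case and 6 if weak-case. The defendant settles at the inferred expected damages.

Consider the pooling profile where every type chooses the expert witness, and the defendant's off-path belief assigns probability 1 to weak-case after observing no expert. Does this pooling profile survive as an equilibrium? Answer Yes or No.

On path, the defendant holds the prior and pays 1/2·35 + 1/2·27 = 31. Off path (no expert), believing weak-case, it pays 27.
strong-case: the expert witness nets 31 − 5 = 26; no expert nets 27. strong-case would deviate.
weak-case: the expert witness nets 31 − 6 = 25; no expert nets 27. weak-case would deviate.
A type deviates, so pooling fails.

No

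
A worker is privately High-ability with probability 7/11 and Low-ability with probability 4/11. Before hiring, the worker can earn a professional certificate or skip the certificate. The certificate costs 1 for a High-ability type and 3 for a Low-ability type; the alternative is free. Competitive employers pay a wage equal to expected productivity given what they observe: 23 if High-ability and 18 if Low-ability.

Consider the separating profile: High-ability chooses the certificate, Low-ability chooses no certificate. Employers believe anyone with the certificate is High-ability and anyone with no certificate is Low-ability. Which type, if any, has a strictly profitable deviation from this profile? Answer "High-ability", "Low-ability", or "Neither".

Low-ability

The certificate pays 23; no certificate pays 18.
High-ability: assigned the certificate, nets 23 − 1 = 22; deviating to no certificate nets 18.
Low-ability: assigned no certificate, nets 18; deviating to the certificate nets 23 − 3 = 20.
The Low-ability type gains 2 by deviating.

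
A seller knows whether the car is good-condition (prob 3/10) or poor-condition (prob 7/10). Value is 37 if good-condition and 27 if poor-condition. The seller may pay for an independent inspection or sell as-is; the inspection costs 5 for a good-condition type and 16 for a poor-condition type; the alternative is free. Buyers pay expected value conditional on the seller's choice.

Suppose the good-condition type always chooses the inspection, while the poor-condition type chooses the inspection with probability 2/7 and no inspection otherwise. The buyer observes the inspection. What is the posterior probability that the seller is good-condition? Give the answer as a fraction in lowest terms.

P(the inspection) = (3/10)·1 + (7/10)·(2/7) = 1/2.
By Bayes' rule, P(good-condition | the inspection) = (3/10) / (1/2) = 3/5.

3/5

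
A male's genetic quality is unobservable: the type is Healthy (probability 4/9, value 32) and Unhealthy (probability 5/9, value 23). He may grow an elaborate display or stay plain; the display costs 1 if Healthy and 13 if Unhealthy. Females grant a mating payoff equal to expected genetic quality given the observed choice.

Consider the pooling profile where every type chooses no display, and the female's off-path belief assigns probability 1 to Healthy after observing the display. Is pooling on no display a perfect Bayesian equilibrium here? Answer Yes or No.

On path, the female holds the prior and pays 4/9·32 + 5/9·23 = 27. Off path (the display), believing Healthy, it pays 32.
Healthy: no display nets 27; the display nets 32 − 1 = 31. Healthy would deviate.
Unhealthy: no display nets 27; the display nets 32 − 13 = 19. Unhealthy stays.
A type deviates, so pooling fails.

No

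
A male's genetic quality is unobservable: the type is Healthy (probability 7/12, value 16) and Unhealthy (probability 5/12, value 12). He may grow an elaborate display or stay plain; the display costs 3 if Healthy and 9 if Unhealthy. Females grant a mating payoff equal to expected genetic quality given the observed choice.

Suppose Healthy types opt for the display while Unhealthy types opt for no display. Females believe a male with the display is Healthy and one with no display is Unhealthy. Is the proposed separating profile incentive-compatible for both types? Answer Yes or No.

Under these beliefs, the display earns mating payoff 16 and no display earns mating payoff 12.
Healthy: the display nets 16 − 3 = 13; no display nets 12. Healthy prefers the display.
Unhealthy: the display nets 16 − 9 = 7; no display nets 12. Unhealthy prefers no display.
Neither type deviates, so the separating profile is an equilibrium.

Yes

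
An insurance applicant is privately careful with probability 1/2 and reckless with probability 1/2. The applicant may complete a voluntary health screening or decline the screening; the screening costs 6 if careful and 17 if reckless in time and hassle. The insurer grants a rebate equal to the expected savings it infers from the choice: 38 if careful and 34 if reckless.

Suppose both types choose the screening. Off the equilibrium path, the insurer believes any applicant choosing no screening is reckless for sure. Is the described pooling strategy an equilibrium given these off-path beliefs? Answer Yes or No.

No

On path, the insurer holds the prior and pays 1/2·38 + 1/2·34 = 36. Off path (no screening), believing reckless, it pays 34.
careful: the screening nets 36 − 6 = 30; no screening nets 34. careful would deviate.
reckless: the screening nets 36 − 17 = 19; no screening nets 34. reckless would deviate.
A type deviates, so pooling fails.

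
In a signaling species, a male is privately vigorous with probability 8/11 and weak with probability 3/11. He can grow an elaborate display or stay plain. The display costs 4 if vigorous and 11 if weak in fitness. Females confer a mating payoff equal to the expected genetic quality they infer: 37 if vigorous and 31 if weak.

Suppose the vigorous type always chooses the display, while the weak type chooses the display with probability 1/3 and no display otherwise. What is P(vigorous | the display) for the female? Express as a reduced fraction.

P(the display) = (8/11)·1 + (3/11)·(1/3) = 9/11.
By Bayes' rule, P(vigorous | the display) = (8/11) / (9/11) = 8/9.

8/9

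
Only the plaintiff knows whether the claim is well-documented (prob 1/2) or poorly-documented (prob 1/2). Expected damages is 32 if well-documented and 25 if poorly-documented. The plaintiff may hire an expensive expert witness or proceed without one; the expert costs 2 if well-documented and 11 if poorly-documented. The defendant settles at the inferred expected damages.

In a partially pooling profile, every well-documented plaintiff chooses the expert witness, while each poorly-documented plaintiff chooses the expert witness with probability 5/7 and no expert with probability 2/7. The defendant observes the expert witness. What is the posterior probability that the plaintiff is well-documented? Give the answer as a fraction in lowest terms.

P(the expert witness) = (1/2)·1 + (1/2)·(5/7) = 6/7.
By Bayes' rule, P(well-documented | the expert witness) = (1/2) / (6/7) = 7/12.

7/12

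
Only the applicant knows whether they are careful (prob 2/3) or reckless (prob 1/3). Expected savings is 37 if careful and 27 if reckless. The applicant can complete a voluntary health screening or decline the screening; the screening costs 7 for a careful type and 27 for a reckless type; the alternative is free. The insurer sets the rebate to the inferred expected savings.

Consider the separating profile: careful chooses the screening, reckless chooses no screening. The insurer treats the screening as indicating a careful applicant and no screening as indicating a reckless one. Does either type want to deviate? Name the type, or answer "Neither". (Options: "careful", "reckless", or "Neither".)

Neither

The screening pays 37; no screening pays 27.
careful: assigned the screening, nets 37 − 7 = 30; deviating to no screening nets 27.
reckless: assigned no screening, nets 27; deviating to the screening nets 37 − 27 = 10.
Both types strictly prefer their assigned action; no profitable deviation.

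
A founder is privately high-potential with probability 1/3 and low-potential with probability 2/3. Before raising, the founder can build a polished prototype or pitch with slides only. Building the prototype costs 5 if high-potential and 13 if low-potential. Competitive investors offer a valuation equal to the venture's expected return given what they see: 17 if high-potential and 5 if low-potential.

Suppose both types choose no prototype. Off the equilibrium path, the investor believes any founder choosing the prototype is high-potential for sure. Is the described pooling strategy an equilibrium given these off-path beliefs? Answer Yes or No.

No

On path, the investor holds the prior and pays 1/3·17 + 2/3·5 = 9. Off path (the prototype), believing high-potential, it pays 17.
high-potential: no prototype nets 9; the prototype nets 17 − 5 = 12. high-potential would deviate.
low-potential: no prototype nets 9; the prototype nets 17 − 13 = 4. low-potential stays.
A type deviates, so pooling fails.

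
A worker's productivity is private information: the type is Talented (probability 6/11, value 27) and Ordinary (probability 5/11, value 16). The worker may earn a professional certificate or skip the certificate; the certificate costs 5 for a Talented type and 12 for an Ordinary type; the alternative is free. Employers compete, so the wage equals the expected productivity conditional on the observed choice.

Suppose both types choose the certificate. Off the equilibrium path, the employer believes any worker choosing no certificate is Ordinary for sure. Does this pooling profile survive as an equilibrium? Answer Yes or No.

On path, the employer holds the prior and pays 6/11·27 + 5/11·16 = 22. Off path (no certificate), believing Ordinary, it pays 16.
Talented: the certificate nets 22 − 5 = 17; no certificate nets 16. Talented stays.
Ordinary: the certificate nets 22 − 12 = 10; no certificate nets 16. Ordinary would deviate.
A type deviates, so pooling fails.

No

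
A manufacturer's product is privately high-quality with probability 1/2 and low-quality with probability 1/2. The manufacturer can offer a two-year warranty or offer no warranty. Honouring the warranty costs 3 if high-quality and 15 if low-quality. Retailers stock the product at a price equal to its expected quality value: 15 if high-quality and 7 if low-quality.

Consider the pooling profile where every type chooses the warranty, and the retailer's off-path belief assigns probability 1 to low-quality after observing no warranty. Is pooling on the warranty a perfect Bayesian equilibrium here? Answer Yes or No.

No

On path, the retailer holds the prior and pays 1/2·15 + 1/2·7 = 11. Off path (no warranty), believing low-quality, it pays 7.
high-quality: the warranty nets 11 − 3 = 8; no warranty nets 7. high-quality stays.
low-quality: the warranty nets 11 − 15 = -4; no warranty nets 7. low-quality would deviate.
A type deviates, so pooling fails.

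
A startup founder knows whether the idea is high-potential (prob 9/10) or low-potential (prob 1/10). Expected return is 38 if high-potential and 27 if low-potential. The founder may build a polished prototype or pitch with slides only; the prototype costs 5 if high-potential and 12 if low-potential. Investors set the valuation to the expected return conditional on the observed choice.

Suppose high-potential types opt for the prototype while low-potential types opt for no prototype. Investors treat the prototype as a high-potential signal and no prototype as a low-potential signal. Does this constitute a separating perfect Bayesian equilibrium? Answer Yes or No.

Under these beliefs, the prototype earns valuation 38 and no prototype earns valuation 27.
high-potential: the prototype nets 38 − 5 = 33; no prototype nets 27. high-potential prefers the prototype.
low-potential: the prototype nets 38 − 12 = 26; no prototype nets 27. low-potential prefers no prototype.
Neither type deviates, so the separating profile is an equilibrium.

Yes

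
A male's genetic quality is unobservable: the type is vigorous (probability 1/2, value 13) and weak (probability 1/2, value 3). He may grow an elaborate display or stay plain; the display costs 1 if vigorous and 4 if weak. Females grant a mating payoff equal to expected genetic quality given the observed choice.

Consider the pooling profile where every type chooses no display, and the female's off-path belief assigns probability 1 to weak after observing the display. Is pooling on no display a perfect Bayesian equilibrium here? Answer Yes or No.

Yes

On path, the female holds the prior and pays 1/2·13 + 1/2·3 = 8. Off path (the display), believing weak, it pays 3.
vigorous: no display nets 8; the display nets 3 − 1 = 2. vigorous stays.
weak: no display nets 8; the display nets 3 − 4 = -1. weak stays.
No type deviates, so pooling is sustained.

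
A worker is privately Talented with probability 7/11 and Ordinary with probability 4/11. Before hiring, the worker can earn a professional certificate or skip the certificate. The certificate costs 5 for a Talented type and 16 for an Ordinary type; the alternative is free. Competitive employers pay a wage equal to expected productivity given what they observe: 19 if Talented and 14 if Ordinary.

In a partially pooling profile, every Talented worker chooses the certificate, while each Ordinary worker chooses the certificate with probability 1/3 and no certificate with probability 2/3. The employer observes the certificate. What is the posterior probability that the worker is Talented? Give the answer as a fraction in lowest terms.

P(the certificate) = (7/11)·1 + (4/11)·(1/3) = 25/33.
By Bayes' rule, P(Talented | the certificate) = (7/11) / (25/33) = 21/25.

21/25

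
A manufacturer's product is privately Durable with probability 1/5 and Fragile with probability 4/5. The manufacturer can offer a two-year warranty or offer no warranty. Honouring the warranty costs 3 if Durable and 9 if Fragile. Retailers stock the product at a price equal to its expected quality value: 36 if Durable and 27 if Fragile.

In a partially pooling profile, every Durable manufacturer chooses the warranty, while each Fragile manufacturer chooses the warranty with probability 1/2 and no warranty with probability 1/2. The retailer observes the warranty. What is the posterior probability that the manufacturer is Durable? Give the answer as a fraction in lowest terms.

1/3

P(the warranty) = (1/5)·1 + (4/5)·(1/2) = 3/5.
By Bayes' rule, P(Durable | the warranty) = (1/5) / (3/5) = 1/3.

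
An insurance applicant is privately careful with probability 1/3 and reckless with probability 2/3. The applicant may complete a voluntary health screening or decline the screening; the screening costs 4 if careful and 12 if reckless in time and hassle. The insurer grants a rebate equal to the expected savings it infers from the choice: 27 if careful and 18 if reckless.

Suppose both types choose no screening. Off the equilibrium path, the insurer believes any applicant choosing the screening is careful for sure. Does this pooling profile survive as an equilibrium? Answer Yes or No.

No

On path, the insurer holds the prior and pays 1/3·27 + 2/3·18 = 21. Off path (the screening), believing careful, it pays 27.
careful: no screening nets 21; the screening nets 27 − 4 = 23. careful would deviate.
reckless: no screening nets 21; the screening nets 27 − 12 = 15. reckless stays.
A type deviates, so pooling fails.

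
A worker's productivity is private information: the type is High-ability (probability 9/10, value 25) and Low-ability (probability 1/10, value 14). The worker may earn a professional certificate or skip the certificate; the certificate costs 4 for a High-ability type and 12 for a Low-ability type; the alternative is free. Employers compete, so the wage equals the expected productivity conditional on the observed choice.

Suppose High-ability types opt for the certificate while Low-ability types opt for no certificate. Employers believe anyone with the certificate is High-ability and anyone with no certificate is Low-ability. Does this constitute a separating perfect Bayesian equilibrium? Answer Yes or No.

Under these beliefs, the certificate earns wage 25 and no certificate earns wage 14.
High-ability: the certificate nets 25 − 4 = 21; no certificate nets 14. High-ability prefers the certificate.
Low-ability: the certificate nets 25 − 12 = 13; no certificate nets 14. Low-ability prefers no certificate.
Neither type deviates, so the separating profile is an equilibrium.

Yes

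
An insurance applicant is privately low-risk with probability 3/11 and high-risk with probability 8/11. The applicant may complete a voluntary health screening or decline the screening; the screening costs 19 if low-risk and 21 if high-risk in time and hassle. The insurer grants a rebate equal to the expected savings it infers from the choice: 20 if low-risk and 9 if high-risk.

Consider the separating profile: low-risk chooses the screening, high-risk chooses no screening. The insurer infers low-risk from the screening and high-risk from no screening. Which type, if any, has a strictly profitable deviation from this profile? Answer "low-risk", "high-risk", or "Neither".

The screening pays 20; no screening pays 9.
low-risk: assigned the screening, nets 20 − 19 = 1; deviating to no screening nets 9.
high-risk: assigned no screening, nets 9; deviating to the screening nets 20 − 21 = -1.
The low-risk type gains 8 by deviating.

low-risk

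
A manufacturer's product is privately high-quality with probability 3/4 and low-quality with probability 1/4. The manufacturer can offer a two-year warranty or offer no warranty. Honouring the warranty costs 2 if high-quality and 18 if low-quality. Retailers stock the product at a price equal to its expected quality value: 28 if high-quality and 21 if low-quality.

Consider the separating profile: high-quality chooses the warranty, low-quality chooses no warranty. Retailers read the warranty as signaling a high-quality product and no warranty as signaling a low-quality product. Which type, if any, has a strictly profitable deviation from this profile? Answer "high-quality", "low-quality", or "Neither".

The warranty pays 28; no warranty pays 21.
high-quality: assigned the warranty, nets 28 − 2 = 26; deviating to no warranty nets 21.
low-quality: assigned no warranty, nets 21; deviating to the warranty nets 28 − 18 = 10.
Both types strictly prefer their assigned action; no profitable deviation.

Neither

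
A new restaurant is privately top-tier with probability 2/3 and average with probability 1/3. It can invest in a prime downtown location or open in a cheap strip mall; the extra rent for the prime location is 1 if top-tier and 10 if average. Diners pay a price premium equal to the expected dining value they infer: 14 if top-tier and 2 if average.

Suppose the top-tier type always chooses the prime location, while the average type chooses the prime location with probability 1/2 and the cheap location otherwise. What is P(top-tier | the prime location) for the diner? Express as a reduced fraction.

P(the prime location) = (2/3)·1 + (1/3)·(1/2) = 5/6.
By Bayes' rule, P(top-tier | the prime location) = (2/3) / (5/6) = 4/5.

4/5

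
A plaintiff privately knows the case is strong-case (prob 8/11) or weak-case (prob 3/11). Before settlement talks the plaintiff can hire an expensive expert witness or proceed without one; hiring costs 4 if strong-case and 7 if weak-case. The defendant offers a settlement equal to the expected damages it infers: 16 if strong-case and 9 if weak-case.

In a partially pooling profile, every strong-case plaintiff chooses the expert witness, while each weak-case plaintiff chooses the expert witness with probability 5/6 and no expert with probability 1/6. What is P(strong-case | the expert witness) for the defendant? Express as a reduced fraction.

16/21

P(the expert witness) = (8/11)·1 + (3/11)·(5/6) = 21/22.
By Bayes' rule, P(strong-case | the expert witness) = (8/11) / (21/22) = 16/21.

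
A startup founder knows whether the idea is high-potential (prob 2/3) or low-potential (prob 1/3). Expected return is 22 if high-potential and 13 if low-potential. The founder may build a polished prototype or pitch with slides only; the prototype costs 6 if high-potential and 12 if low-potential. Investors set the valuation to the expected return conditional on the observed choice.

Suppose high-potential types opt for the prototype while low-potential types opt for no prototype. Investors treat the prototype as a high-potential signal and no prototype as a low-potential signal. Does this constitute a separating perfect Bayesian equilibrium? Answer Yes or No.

Yes

Under these beliefs, the prototype earns valuation 22 and no prototype earns valuation 13.
high-potential: the prototype nets 22 − 6 = 16; no prototype nets 13. high-potential prefers the prototype.
low-potential: the prototype nets 22 − 12 = 10; no prototype nets 13. low-potential prefers no prototype.
Neither type deviates, so the separating profile is an equilibrium.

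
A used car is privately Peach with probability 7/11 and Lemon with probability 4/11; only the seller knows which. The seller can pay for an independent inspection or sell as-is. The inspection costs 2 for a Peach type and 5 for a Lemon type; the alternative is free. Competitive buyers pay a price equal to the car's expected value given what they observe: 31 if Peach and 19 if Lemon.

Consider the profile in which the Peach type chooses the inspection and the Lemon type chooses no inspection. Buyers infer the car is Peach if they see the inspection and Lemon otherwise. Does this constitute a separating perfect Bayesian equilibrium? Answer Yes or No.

Under these beliefs, the inspection earns price 31 and no inspection earns price 19.
Peach: the inspection nets 31 − 2 = 29; no inspection nets 19. Peach prefers the inspection.
Lemon: the inspection nets 31 − 5 = 26; no inspection nets 19. Lemon would deviate to the inspection.
Lemon has a profitable deviation, so the profile is not an equilibrium.

No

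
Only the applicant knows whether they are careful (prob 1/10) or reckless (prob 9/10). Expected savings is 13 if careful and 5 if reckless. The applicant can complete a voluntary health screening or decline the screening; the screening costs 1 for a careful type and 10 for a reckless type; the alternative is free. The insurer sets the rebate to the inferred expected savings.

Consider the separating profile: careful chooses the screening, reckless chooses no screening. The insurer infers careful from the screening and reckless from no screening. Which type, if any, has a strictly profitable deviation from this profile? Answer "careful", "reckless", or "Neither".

The screening pays 13; no screening pays 5.
careful: assigned the screening, nets 13 − 1 = 12; deviating to no screening nets 5.
reckless: assigned no screening, nets 5; deviating to the screening nets 13 − 10 = 3.
Both types strictly prefer their assigned action; no profitable deviation.

Neither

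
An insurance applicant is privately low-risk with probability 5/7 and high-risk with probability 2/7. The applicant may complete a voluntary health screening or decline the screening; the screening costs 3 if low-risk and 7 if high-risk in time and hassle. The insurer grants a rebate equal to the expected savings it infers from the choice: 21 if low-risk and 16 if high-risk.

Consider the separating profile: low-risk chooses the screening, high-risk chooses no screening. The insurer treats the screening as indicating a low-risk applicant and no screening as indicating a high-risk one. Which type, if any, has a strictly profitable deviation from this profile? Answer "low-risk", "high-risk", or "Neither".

Neither

The screening pays 21; no screening pays 16.
low-risk: assigned the screening, nets 21 − 3 = 18; deviating to no screening nets 16.
high-risk: assigned no screening, nets 16; deviating to the screening nets 21 − 7 = 14.
Both types strictly prefer their assigned action; no profitable deviation.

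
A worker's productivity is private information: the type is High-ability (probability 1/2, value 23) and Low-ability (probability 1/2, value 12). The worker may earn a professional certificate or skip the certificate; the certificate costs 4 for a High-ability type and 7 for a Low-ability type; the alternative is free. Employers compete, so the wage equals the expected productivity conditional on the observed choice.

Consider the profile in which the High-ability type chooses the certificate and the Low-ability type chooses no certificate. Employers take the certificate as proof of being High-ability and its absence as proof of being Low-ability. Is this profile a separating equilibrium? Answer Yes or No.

Under these beliefs, the certificate earns wage 23 and no certificate earns wage 12.
High-ability: the certificate nets 23 − 4 = 19; no certificate nets 12. High-ability prefers the certificate.
Low-ability: the certificate nets 23 − 7 = 16; no certificate nets 12. Low-ability would deviate to the certificate.
Low-ability has a profitable deviation, so the profile is not an equilibrium.

No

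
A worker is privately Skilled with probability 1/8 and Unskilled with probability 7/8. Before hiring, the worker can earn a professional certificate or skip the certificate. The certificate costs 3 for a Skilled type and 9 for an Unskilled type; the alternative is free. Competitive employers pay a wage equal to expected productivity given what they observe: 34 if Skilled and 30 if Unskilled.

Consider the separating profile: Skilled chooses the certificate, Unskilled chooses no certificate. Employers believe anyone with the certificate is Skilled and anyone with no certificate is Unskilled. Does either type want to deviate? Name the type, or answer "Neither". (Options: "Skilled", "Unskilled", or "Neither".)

Neither

The certificate pays 34; no certificate pays 30.
Skilled: assigned the certificate, nets 34 − 3 = 31; deviating to no certificate nets 30.
Unskilled: assigned no certificate, nets 30; deviating to the certificate nets 34 − 9 = 25.
Both types strictly prefer their assigned action; no profitable deviation.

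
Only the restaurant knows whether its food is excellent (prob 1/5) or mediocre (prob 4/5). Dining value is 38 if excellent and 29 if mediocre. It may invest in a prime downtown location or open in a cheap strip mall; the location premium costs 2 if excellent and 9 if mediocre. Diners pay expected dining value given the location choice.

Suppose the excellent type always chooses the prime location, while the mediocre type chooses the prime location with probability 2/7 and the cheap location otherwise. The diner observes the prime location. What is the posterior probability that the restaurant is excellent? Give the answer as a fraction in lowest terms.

P(the prime location) = (1/5)·1 + (4/5)·(2/7) = 3/7.
By Bayes' rule, P(excellent | the prime location) = (1/5) / (3/7) = 7/15.

7/15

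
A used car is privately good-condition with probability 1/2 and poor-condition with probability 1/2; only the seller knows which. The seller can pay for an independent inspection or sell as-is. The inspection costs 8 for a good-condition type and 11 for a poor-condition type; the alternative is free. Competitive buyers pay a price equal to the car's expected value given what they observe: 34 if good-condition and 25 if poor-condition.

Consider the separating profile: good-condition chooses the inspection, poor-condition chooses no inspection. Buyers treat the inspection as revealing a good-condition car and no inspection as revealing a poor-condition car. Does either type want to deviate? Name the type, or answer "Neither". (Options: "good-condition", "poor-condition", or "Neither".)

The inspection pays 34; no inspection pays 25.
good-condition: assigned the inspection, nets 34 − 8 = 26; deviating to no inspection nets 25.
poor-condition: assigned no inspection, nets 25; deviating to the inspection nets 34 − 11 = 23.
Both types strictly prefer their assigned action; no profitable deviation.

Neither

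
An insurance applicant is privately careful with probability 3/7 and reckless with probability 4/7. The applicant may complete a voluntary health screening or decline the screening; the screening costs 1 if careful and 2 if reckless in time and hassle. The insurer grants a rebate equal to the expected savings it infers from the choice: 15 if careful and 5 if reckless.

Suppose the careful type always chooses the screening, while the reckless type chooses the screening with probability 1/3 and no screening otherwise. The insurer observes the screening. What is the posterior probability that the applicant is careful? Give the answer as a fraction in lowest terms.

9/13

P(the screening) = (3/7)·1 + (4/7)·(1/3) = 13/21.
By Bayes' rule, P(careful | the screening) = (3/7) / (13/21) = 9/13.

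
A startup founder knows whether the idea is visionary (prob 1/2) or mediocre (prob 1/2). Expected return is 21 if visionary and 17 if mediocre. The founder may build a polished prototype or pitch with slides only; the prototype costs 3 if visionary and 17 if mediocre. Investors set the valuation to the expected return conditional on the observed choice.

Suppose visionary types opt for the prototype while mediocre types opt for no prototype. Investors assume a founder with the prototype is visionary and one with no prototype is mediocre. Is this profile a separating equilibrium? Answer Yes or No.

Yes

Under these beliefs, the prototype earns valuation 21 and no prototype earns valuation 17.
visionary: the prototype nets 21 − 3 = 18; no prototype nets 17. visionary prefers the prototype.
mediocre: the prototype nets 21 − 17 = 4; no prototype nets 17. mediocre prefers no prototype.
Neither type deviates, so the separating profile is an equilibrium.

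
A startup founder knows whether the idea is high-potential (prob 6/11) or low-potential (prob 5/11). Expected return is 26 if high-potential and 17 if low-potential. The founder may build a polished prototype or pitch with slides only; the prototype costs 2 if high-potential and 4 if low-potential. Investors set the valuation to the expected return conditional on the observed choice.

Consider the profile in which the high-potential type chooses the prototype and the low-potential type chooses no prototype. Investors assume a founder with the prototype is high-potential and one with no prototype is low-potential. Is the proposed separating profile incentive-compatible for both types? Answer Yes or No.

No

Under these beliefs, the prototype earns valuation 26 and no prototype earns valuation 17.
high-potential: the prototype nets 26 − 2 = 24; no prototype nets 17. high-potential prefers the prototype.
low-potential: the prototype nets 26 − 4 = 22; no prototype nets 17. low-potential would deviate to the prototype.
low-potential has a profitable deviation, so the profile is not an equilibrium.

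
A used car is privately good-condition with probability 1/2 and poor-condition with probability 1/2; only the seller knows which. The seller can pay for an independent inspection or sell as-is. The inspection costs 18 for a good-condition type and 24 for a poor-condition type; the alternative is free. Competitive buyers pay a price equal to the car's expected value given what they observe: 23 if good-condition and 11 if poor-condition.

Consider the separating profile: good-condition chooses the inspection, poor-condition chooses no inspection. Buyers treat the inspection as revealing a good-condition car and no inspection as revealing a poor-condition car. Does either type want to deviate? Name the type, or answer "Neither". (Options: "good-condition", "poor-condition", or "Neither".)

The inspection pays 23; no inspection pays 11.
good-condition: assigned the inspection, nets 23 − 18 = 5; deviating to no inspection nets 11.
poor-condition: assigned no inspection, nets 11; deviating to the inspection nets 23 − 24 = -1.
The good-condition type gains 6 by deviating.

good-condition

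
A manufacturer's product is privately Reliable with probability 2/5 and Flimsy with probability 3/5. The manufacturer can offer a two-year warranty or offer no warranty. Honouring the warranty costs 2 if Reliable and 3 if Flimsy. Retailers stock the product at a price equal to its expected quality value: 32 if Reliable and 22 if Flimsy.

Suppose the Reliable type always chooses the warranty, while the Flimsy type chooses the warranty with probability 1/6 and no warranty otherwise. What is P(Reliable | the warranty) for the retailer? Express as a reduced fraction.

4/5

P(the warranty) = (2/5)·1 + (3/5)·(1/6) = 1/2.
By Bayes' rule, P(Reliable | the warranty) = (2/5) / (1/2) = 4/5.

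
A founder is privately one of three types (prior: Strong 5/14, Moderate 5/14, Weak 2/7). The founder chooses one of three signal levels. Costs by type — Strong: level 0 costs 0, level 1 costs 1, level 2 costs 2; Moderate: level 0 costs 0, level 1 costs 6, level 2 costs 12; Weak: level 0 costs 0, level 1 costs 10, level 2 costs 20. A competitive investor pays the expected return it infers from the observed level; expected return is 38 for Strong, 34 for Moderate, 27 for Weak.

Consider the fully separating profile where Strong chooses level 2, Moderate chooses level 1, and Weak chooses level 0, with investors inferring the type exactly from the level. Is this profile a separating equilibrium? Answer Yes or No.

Separating valuations: level 2 → 38, level 1 → 34, level 0 → 27.
Strong (assigned level 2): level 0: 27 − 0 = 27; level 1: 34 − 1 = 33; level 2: 38 − 2 = 36. Strong stays.
Moderate (assigned level 1): level 0: 27 − 0 = 27; level 1: 34 − 6 = 28; level 2: 38 − 12 = 26. Moderate stays.
Weak (assigned level 0): level 0: 27 − 0 = 27; level 1: 34 − 10 = 24; level 2: 38 − 20 = 18. Weak stays.
Every type prefers its assigned level; separation holds.

Yes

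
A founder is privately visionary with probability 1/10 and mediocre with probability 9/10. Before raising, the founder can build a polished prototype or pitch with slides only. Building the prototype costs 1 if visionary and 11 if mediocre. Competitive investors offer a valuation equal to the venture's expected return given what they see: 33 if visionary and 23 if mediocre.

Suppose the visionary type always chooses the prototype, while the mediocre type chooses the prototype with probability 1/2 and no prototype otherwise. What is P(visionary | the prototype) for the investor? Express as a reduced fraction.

P(the prototype) = (1/10)·1 + (9/10)·(1/2) = 11/20.
By Bayes' rule, P(visionary | the prototype) = (1/10) / (11/20) = 2/11.

2/11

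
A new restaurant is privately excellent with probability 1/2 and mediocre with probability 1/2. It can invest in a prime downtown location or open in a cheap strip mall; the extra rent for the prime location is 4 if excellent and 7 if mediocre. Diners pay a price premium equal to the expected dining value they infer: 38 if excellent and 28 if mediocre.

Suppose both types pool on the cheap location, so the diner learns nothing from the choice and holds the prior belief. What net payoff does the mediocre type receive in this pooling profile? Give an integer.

33

Pooled price premium = 1/2·38 + 1/2·28 = 33.
mediocre pays no cost for the cheap location, so net payoff = 33.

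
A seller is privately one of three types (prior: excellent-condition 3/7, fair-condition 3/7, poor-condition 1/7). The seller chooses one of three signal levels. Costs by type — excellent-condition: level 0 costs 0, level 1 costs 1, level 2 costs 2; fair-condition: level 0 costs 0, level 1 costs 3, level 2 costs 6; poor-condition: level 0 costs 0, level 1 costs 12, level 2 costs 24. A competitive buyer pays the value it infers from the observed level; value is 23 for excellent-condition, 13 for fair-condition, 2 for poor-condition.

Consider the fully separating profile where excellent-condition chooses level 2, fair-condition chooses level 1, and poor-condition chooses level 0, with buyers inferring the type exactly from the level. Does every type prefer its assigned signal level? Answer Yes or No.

Separating prices: level 2 → 23, level 1 → 13, level 0 → 2.
excellent-condition (assigned level 2): level 0: 2 − 0 = 2; level 1: 13 − 1 = 12; level 2: 23 − 2 = 21. excellent-condition stays.
fair-condition (assigned level 1): level 0: 2 − 0 = 2; level 1: 13 − 3 = 10; level 2: 23 − 6 = 17. fair-condition prefers level 2.
poor-condition (assigned level 0): level 0: 2 − 0 = 2; level 1: 13 − 12 = 1; level 2: 23 − 24 = -1. poor-condition stays.
At least one type deviates; the separating profile fails.

No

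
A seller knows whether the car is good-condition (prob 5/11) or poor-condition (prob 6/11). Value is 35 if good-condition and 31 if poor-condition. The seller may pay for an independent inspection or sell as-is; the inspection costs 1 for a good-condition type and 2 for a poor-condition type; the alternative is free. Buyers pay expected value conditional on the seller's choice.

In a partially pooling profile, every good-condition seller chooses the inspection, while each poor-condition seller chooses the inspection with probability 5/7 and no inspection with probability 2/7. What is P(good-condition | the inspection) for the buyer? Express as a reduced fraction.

7/13

P(the inspection) = (5/11)·1 + (6/11)·(5/7) = 65/77.
By Bayes' rule, P(good-condition | the inspection) = (5/11) / (65/77) = 7/13.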